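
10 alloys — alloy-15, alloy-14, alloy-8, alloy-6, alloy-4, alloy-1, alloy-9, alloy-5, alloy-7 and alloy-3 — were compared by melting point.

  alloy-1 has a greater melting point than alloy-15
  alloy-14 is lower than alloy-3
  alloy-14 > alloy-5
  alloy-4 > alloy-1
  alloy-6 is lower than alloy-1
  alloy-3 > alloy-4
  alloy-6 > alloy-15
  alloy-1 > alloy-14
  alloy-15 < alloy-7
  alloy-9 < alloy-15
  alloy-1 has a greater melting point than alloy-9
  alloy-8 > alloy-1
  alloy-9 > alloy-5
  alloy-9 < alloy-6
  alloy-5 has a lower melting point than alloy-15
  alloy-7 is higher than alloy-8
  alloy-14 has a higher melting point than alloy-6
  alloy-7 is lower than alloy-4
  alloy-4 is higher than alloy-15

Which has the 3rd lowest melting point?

The consecutive relations fix a unique order: alloy-5 < alloy-9 < alloy-15 < alloy-6 < alloy-14 < alloy-1 < alloy-8 < alloy-7 < alloy-4 < alloy-3.
Counting 3 from the smallest end gives alloy-15.

alloy-15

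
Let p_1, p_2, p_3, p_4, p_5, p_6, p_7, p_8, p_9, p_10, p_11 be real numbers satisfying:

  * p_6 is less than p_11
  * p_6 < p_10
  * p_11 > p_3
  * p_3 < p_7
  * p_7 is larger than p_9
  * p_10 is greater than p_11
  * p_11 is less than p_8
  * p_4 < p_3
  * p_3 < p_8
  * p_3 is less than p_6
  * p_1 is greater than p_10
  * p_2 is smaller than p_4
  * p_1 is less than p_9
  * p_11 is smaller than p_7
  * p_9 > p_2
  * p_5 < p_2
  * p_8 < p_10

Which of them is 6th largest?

Piecing the relations together gives one ordering: p_5 < p_2 < p_4 < p_3 < p_6 < p_11 < p_8 < p_10 < p_1 < p_9 < p_7.
Counting 6 from the largest end gives p_11.

p_11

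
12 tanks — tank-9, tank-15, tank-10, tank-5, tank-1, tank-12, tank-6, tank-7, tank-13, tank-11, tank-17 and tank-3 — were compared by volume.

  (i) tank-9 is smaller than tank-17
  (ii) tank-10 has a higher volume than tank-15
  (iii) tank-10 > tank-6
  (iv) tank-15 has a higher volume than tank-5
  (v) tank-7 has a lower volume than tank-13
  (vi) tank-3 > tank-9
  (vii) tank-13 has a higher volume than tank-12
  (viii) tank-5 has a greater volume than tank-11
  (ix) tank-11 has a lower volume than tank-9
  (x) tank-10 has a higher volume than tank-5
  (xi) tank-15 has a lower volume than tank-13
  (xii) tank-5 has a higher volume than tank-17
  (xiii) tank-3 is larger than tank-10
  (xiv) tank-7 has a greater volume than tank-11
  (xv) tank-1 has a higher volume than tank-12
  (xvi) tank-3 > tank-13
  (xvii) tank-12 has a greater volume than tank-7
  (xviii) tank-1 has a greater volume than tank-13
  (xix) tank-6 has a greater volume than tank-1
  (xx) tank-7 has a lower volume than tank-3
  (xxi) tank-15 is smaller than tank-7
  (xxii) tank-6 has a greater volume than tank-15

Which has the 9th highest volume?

tank-5

The consecutive relations fix a unique order: tank-11 < tank-9 < tank-17 < tank-5 < tank-15 < tank-7 < tank-12 < tank-13 < tank-1 < tank-6 < tank-10 < tank-3.
Counting 9 from the largest end gives tank-5.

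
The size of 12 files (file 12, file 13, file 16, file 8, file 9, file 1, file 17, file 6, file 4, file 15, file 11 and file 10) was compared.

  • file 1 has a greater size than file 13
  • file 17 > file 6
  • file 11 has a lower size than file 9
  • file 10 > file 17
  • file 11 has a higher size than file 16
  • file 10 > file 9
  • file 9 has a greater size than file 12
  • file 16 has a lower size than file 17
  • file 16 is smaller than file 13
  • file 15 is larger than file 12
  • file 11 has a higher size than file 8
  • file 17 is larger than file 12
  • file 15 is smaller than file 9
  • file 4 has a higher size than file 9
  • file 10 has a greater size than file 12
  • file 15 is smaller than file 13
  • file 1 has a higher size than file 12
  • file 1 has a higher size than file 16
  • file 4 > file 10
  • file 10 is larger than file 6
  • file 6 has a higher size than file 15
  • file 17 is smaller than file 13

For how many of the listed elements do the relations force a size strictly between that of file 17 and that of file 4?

1

Chaining upward from file 17 reaches: file 10, file 13, file 1.
Chaining downward from file 4 reaches: file 12, file 16, file 8, file 11, file 15, file 6, file 9, file 10.
Strictly between file 17 and file 4 are those in both lists: file 10 — 1 element.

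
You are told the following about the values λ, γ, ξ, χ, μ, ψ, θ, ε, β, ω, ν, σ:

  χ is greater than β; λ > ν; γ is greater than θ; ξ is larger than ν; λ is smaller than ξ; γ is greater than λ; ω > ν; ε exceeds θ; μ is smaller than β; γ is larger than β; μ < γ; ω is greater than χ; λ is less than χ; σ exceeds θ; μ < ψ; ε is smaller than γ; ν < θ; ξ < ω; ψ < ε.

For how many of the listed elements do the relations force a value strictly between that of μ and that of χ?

Chaining upward from μ reaches: β, ψ, ω, ε, γ.
Chaining downward from χ reaches: ν, λ, β.
Strictly between μ and χ are those in both lists: β — 1 element.

1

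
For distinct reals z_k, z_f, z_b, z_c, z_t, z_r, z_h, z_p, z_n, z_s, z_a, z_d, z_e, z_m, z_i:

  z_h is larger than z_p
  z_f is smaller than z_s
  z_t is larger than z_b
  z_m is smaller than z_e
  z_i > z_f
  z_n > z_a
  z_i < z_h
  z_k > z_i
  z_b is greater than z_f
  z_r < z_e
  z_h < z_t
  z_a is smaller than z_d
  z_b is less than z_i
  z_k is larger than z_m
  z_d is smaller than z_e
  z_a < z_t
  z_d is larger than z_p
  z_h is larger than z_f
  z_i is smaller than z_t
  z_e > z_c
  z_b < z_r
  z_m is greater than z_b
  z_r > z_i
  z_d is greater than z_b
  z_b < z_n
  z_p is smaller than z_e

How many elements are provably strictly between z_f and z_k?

3

Chaining upward from z_f reaches: z_b, z_i, z_m, z_h, z_d, z_n, z_t, z_r, z_e, z_s.
Chaining downward from z_k reaches: z_b, z_i, z_m.
Strictly between z_f and z_k are those in both lists: z_b, z_i, z_m — 3 elements.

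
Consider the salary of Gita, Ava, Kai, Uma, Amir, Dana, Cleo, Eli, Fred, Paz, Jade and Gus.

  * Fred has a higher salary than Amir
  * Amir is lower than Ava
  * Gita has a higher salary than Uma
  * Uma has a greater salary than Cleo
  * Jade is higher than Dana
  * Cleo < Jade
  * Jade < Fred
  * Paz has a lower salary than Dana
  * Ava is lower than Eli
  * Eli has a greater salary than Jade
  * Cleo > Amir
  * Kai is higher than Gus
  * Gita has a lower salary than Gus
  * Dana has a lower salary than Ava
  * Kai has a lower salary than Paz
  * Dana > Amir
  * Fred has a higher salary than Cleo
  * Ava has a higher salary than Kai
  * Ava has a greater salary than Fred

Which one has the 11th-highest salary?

The consecutive relations fix a unique order: Amir < Cleo < Uma < Gita < Gus < Kai < Paz < Dana < Jade < Fred < Ava < Eli.
The 11th largest is Cleo.

Cleo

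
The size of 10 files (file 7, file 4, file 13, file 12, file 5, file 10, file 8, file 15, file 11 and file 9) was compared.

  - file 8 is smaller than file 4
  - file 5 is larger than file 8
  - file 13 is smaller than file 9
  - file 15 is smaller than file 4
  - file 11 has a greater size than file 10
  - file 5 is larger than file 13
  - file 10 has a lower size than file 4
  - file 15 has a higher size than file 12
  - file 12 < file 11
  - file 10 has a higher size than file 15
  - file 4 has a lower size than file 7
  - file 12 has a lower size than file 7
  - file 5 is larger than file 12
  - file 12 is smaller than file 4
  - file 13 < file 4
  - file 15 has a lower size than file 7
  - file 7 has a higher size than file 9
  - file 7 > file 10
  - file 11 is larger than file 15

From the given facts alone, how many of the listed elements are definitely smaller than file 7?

7

From file 7 the given relations immediately reach file 12, file 9, file 15, file 10, file 4.
From those, file 8, file 13 — 7 in total.
No other element is forced below file 7 by the given relations, so the count is 7.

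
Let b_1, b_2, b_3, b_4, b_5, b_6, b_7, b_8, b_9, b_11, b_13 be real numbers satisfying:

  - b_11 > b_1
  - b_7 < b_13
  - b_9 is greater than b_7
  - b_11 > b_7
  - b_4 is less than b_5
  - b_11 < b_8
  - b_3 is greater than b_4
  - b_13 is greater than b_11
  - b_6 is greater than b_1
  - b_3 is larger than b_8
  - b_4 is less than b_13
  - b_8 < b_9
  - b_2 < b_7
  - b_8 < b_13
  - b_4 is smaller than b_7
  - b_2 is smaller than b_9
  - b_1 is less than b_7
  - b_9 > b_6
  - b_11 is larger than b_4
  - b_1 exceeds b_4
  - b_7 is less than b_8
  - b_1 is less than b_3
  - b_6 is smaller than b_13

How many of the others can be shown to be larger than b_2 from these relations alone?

6

The elements the relations force above b_2 are b_7, b_11, b_8, b_3, b_13, b_9 — no chain reaches any other.
That is 6.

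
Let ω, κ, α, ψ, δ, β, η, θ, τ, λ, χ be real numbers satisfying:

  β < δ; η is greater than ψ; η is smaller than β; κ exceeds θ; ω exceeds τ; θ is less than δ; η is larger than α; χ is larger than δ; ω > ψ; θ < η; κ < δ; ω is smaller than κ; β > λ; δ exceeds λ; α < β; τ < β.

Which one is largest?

α is not greatest since α < η; τ is not greatest since τ < ω; ψ is not greatest since ψ < η; λ is not greatest since λ < β; θ is not greatest since θ < δ; ω is not greatest since ω < κ; κ is not greatest since κ < δ; η is not greatest since η < β; β is not greatest since β < δ; δ is not greatest since δ < χ.
Only χ has nothing above it, so χ is the largest.

χ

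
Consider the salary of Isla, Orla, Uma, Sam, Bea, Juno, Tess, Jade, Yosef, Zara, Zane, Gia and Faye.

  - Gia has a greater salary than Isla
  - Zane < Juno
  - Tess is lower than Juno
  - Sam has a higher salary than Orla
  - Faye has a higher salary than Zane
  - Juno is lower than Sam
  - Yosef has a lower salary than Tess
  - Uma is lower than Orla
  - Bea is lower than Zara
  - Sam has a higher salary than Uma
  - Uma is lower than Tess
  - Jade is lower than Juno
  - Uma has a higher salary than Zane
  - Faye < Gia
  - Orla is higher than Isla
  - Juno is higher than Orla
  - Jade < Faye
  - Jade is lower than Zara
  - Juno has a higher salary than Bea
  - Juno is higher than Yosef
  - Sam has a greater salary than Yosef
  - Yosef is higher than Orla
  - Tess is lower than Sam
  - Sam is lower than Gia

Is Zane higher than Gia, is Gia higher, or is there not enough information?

Gia

Zane < Uma and Uma < Orla give Zane < Orla.
With Orla < Yosef: Zane < Uma < Orla < Yosef.
With Yosef < Juno: Zane < Uma < Orla < Yosef < Juno.
With Juno < Sam: Zane < Uma < Orla < Yosef < Juno < Sam.
Then Sam < Gia extends the chain to Gia.
So Gia is higher.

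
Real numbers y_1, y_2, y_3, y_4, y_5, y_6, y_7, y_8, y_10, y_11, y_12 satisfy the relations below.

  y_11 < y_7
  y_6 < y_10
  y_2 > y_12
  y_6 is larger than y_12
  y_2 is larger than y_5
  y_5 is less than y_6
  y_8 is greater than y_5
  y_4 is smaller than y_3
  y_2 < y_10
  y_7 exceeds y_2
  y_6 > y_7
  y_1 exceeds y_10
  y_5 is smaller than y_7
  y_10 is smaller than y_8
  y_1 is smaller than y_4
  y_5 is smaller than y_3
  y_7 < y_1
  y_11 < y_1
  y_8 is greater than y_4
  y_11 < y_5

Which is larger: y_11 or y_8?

y_8

Link the given pairs in sequence: y_11 < y_5; y_5 < y_2; y_2 < y_7; y_7 < y_6; y_6 < y_10; y_10 < y_1; y_1 < y_4; y_4 < y_8.
Chaining these gives y_11 < y_5 < y_2 < y_7 < y_6 < y_10 < y_1 < y_4 < y_8.
So y_11 < y_8; y_8 is the larger of the two.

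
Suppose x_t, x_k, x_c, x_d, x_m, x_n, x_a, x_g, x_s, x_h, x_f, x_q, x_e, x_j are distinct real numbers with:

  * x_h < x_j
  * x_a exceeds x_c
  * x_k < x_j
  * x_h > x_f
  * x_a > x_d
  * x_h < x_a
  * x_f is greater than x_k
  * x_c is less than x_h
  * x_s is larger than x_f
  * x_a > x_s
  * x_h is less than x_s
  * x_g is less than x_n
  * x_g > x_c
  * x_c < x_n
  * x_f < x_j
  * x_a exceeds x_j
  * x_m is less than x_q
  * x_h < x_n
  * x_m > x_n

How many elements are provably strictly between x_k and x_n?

Chaining upward from x_k reaches: x_f, x_h, x_j, x_s, x_m, x_a, x_q.
Chaining downward from x_n reaches: x_f, x_c, x_h, x_g.
Strictly between x_k and x_n are those in both lists: x_f, x_h — 2 elements.

2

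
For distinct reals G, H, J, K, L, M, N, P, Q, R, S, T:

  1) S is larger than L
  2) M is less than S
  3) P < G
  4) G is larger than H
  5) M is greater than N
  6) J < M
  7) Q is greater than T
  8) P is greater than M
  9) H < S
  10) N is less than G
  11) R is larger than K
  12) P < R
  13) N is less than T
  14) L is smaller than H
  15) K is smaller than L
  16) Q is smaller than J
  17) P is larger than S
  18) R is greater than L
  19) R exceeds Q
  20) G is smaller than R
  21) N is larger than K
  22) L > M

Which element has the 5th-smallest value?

The consecutive relations fix a unique order: K < N < T < Q < J < M < L < H < S < P < G < R.
The 5th smallest is J.

J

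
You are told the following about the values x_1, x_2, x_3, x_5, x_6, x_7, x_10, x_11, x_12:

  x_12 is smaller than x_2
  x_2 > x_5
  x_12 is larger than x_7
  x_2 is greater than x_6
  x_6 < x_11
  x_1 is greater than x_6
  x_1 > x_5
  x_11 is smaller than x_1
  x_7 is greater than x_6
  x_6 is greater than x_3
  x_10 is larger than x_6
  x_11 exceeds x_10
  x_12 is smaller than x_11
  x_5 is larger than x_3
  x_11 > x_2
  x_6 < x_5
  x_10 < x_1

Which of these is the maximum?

Chaining downward from x_1: directly below it, x_6, x_10, x_5, x_11; then x_3, x_12, x_2; then x_7.
That covers every other element, and nothing is given above x_1, so x_1 is the maximum.

x_1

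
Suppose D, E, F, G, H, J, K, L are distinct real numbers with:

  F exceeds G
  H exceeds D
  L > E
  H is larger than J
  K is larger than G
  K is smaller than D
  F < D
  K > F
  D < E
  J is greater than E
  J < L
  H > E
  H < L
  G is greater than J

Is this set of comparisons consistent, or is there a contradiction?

inconsistent

We have E < J stated directly, yet also J < G < F < K < D < E by chaining the others — so J < E. Contradiction.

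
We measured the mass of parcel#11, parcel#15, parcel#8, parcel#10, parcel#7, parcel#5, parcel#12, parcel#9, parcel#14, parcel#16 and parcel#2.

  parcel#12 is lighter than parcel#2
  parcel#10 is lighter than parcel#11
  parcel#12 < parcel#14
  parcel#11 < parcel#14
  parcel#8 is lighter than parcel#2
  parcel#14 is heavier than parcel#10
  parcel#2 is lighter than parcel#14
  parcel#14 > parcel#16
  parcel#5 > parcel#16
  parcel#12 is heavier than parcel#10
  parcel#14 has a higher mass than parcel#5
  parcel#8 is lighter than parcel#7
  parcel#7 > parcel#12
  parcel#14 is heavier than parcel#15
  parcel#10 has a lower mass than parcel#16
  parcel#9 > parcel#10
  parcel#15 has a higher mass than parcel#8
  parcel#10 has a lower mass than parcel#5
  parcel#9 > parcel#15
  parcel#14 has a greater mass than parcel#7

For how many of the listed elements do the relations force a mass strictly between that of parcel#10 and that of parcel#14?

Chaining upward from parcel#10 reaches: parcel#12, parcel#16, parcel#11, parcel#5, parcel#9, parcel#7, parcel#2.
Chaining downward from parcel#14 reaches: parcel#8, parcel#12, parcel#16, parcel#11, parcel#5, parcel#15, parcel#7, parcel#2.
Strictly between parcel#10 and parcel#14 are those in both lists: parcel#12, parcel#16, parcel#11, parcel#5, parcel#7, parcel#2 — 6 elements.

6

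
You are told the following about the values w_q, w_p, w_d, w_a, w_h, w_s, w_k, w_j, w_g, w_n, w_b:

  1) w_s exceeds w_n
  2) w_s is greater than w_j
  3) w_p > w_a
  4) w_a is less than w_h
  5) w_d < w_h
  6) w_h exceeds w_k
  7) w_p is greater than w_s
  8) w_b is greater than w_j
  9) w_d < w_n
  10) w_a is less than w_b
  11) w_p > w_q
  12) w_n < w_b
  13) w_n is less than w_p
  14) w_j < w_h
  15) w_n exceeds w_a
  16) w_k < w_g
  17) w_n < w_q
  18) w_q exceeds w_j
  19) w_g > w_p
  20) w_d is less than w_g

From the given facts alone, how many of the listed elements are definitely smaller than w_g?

The elements the relations force below w_g are w_d, w_j, w_a, w_n, w_q, w_s, w_k, w_p — no chain reaches any other.
That is 8.

8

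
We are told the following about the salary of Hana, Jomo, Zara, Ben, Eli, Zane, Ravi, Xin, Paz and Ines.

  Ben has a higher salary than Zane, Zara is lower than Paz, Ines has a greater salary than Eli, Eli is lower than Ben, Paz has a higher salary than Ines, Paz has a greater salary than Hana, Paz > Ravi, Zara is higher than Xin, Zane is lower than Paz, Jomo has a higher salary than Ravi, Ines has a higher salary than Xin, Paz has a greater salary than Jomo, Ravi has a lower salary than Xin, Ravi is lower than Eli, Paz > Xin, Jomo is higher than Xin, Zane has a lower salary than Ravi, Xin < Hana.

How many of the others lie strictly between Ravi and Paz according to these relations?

The relations place Ravi below Paz. An element lies strictly between them when it is forced above Ravi and also forced below Paz.
Above Ravi: {Eli, Xin, Hana, Ines, Ben, Jomo, Zara}. Below Paz: {Zane, Eli, Xin, Hana, Ines, Jomo, Zara}.
Intersection: {Eli, Xin, Hana, Ines, Jomo, Zara} — 6.

6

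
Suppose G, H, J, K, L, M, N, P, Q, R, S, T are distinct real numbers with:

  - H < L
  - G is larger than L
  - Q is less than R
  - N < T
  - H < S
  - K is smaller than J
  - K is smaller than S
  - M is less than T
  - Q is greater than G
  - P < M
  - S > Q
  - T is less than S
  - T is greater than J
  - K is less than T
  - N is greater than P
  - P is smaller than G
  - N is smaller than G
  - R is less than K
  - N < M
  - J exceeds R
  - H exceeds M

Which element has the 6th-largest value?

Chaining the given pairs: P < N < M < H < L < G < Q < R < K < J < T < S.
The 6th largest is Q.

Q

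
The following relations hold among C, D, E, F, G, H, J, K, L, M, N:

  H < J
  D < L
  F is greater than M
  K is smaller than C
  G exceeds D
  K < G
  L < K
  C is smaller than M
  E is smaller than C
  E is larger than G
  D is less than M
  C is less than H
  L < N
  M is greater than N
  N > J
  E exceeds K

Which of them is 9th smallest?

N

The consecutive relations fix a unique order: D < L < K < G < E < C < H < J < N < M < F.
The 9th smallest is N.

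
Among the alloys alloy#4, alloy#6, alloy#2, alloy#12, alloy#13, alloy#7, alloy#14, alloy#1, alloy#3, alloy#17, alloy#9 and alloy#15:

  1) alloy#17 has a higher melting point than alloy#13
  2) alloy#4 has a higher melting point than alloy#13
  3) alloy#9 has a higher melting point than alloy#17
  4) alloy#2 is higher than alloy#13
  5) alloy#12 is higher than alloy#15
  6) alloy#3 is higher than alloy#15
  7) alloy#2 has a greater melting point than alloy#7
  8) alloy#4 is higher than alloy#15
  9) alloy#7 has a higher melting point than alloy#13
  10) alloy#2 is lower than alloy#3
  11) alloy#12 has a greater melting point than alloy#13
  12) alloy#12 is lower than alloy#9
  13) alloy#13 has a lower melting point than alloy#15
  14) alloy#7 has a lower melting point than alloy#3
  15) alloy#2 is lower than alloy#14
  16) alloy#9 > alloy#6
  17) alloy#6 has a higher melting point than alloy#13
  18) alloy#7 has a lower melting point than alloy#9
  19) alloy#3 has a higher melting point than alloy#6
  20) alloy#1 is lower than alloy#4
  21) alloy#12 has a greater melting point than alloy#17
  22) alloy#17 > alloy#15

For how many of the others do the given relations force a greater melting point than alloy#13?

From alloy#13 the given relations immediately reach alloy#15, alloy#17, alloy#7, alloy#2, alloy#4, alloy#6, alloy#12.
From those, alloy#14, alloy#9, alloy#3 — 10 in total.
No other element is forced above alloy#13 by the given relations, so the count is 10.

10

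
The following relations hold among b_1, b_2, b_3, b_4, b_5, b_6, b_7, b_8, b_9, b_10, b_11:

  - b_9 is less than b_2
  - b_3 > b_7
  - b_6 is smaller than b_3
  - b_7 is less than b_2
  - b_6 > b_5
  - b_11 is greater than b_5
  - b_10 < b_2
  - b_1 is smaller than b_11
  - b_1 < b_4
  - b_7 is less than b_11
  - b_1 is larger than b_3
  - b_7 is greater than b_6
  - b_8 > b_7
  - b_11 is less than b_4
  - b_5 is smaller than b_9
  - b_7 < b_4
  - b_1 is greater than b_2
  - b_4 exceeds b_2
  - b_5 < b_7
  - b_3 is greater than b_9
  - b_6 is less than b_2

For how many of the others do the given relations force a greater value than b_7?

From b_7 the given relations immediately reach b_3, b_8, b_2, b_11, b_4.
From those, b_1 — 6 in total.
No other element is forced above b_7 by the given relations, so the count is 6.

6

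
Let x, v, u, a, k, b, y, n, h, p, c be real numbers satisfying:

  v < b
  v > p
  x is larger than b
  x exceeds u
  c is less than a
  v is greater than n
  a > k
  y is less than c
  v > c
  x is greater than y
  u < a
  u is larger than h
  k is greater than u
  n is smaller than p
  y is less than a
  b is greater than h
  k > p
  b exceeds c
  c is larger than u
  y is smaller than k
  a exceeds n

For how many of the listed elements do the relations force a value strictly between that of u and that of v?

The relations place u below v. An element lies strictly between them when it is forced above u and also forced below v.
Above u: {k, c, b, a, x}. Below v: {h, n, y, p, c}.
Intersection: {c} — 1.

1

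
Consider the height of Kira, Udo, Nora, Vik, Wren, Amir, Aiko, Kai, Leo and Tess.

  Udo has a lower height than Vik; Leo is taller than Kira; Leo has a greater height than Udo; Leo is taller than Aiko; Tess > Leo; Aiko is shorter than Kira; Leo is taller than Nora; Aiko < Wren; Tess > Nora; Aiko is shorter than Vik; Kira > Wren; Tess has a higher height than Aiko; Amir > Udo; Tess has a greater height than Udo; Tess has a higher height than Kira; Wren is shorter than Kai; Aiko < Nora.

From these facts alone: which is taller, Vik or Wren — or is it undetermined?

Following every chain through Wren: above Wren we get Kira, Kai, Leo, Tess; below Wren we get Aiko.
Vik is not reached, and no chain runs the other way from Vik to Wren.
So the given relations leave the order of Wren and Vik undetermined.

undetermined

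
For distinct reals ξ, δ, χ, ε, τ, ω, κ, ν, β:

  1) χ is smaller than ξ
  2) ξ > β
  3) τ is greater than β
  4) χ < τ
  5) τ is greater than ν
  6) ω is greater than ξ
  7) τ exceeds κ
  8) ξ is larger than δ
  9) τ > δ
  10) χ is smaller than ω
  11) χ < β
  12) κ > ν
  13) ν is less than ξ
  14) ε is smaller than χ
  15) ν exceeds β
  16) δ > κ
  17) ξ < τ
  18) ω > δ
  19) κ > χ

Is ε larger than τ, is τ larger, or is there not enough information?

τ

Link the given pairs in sequence: ε < χ; χ < β; β < ν; ν < κ; κ < δ; δ < ξ; ξ < τ.
Together: ε < χ < β < ν < κ < δ < ξ < τ.
So τ is larger.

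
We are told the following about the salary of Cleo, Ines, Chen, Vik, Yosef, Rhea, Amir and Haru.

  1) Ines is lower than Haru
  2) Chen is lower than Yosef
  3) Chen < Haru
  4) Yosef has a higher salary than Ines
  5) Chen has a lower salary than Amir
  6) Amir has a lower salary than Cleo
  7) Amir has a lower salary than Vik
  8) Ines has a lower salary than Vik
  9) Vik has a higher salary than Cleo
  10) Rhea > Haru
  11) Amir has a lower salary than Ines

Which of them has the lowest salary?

Chaining upward from Chen: directly above it, Amir, Haru, Yosef; then Ines, Cleo, Rhea, Vik.
That covers every other element, and nothing is given below Chen, so Chen is the lowest salary.

Chen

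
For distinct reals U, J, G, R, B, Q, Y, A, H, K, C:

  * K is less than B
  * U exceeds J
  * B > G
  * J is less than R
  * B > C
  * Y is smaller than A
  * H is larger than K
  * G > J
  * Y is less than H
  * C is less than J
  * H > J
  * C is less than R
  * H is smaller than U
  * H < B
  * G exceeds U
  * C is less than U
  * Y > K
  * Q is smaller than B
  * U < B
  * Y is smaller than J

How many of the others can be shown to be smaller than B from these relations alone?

8

The elements the relations force below B are K, C, Y, J, H, U, G, Q — no chain reaches any other.
That is 8.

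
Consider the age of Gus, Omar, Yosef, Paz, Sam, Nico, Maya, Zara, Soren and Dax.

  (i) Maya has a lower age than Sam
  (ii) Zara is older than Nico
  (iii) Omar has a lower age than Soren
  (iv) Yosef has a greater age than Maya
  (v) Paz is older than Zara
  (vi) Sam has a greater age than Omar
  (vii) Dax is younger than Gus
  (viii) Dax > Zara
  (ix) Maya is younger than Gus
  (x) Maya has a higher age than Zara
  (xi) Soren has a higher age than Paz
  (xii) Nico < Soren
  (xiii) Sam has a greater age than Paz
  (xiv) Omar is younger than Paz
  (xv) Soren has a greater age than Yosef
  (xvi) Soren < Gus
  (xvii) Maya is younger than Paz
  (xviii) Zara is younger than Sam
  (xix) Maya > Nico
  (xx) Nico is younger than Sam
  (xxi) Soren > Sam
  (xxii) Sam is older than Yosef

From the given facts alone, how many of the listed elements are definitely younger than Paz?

4

From Paz the given relations immediately reach Zara, Maya, Omar.
From those, Nico — 4 in total.
No other element is forced below Paz by the given relations, so the count is 4.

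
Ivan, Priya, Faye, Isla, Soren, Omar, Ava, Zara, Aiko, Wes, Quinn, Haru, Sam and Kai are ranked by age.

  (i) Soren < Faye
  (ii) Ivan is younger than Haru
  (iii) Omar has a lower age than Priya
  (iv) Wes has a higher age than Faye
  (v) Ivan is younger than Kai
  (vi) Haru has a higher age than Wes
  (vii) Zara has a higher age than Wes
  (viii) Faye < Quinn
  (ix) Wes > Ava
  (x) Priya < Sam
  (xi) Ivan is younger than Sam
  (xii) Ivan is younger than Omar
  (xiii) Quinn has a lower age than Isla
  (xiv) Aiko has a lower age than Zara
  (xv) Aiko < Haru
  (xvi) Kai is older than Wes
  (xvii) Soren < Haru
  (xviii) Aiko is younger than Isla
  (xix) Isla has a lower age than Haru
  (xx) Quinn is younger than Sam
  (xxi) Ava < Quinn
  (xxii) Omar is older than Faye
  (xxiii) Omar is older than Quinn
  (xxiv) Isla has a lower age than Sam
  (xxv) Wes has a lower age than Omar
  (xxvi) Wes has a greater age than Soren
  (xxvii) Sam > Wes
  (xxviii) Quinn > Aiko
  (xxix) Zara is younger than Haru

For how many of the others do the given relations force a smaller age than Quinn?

Directly below Quinn: Faye, Aiko, Ava.
One step further: Soren (4 so far).
Nothing else is reachable below Quinn; 4 in all.

4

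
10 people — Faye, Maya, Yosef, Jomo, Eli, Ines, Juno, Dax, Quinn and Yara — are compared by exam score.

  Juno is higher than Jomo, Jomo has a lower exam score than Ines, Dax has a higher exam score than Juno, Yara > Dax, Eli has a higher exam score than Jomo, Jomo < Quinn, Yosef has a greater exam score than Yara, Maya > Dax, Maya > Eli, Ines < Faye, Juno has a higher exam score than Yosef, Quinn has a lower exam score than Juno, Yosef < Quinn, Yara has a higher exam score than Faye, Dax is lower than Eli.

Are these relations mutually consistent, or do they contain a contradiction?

We have Dax < Yara stated directly, yet also Yara < Yosef < Quinn < Juno < Dax by chaining the others — so Yara < Dax. Contradiction.

inconsistent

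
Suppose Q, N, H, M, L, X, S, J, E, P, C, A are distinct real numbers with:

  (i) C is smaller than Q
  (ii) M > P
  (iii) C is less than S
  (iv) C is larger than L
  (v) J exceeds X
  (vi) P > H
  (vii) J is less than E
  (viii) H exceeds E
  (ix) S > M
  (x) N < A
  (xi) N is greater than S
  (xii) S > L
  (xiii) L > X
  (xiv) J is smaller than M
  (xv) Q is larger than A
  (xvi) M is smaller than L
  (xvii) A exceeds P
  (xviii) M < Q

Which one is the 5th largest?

C

Piecing the relations together gives one ordering: X < J < E < H < P < M < L < C < S < N < A < Q.
The 5th largest is C.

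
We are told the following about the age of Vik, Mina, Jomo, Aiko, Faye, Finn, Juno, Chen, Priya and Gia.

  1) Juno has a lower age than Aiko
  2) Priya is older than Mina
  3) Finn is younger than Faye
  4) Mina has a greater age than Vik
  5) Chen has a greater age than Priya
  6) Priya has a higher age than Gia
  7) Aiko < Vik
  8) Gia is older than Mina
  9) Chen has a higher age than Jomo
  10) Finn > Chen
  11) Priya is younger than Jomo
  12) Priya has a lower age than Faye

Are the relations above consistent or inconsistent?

consistent

Every relation is compatible with Juno < Aiko < Vik < Mina < Gia < Priya < Jomo < Chen < Finn < Faye; the set is consistent.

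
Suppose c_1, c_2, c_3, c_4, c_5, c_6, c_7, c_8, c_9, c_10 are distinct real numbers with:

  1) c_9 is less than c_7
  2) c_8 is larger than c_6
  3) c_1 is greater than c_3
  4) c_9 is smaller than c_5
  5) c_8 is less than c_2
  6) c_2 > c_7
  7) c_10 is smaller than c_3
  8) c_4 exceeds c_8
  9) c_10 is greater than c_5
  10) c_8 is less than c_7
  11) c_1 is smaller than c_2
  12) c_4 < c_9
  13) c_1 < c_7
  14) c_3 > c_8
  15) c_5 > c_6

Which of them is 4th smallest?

Piecing the relations together gives one ordering: c_6 < c_8 < c_4 < c_9 < c_5 < c_10 < c_3 < c_1 < c_7 < c_2.
The 4th smallest is c_9.

c_9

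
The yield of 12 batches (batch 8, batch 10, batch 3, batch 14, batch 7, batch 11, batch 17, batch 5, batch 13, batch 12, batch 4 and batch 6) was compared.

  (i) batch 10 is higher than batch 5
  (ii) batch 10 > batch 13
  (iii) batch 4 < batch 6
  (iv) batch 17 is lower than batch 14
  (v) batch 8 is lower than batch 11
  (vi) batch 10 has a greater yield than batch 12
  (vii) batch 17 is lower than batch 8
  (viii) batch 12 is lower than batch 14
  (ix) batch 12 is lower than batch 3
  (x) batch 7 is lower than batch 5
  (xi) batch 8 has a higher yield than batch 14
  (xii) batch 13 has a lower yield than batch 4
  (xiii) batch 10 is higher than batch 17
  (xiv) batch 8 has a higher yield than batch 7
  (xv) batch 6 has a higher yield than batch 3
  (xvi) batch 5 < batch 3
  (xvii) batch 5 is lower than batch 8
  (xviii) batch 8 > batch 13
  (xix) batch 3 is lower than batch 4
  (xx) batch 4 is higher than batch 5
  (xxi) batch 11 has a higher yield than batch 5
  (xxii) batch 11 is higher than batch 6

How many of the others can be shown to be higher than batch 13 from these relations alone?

5

The elements the relations force above batch 13 are batch 4, batch 6, batch 10, batch 8, batch 11 — no chain reaches any other.
That is 5.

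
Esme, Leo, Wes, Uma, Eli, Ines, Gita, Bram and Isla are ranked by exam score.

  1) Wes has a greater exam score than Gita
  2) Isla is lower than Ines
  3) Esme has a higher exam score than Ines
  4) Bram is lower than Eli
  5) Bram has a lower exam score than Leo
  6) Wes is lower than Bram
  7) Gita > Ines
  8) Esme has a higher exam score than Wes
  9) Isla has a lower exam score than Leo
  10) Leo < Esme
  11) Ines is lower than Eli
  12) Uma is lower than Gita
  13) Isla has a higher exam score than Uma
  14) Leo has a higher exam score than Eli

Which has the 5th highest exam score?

Wes

The consecutive relations fix a unique order: Uma < Isla < Ines < Gita < Wes < Bram < Eli < Leo < Esme.
Counting 5 from the largest end gives Wes.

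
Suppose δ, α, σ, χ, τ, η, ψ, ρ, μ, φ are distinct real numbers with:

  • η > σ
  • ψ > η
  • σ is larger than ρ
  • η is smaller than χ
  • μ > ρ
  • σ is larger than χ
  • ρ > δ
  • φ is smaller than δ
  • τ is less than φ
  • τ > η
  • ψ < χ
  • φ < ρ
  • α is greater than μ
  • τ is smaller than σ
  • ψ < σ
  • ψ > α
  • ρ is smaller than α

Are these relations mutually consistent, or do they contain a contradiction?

Chaining the given relations yields η < τ < φ < δ < ρ < μ < α < ψ < χ < σ, so η < σ. But one relation states σ < η. These cannot both hold.

inconsistent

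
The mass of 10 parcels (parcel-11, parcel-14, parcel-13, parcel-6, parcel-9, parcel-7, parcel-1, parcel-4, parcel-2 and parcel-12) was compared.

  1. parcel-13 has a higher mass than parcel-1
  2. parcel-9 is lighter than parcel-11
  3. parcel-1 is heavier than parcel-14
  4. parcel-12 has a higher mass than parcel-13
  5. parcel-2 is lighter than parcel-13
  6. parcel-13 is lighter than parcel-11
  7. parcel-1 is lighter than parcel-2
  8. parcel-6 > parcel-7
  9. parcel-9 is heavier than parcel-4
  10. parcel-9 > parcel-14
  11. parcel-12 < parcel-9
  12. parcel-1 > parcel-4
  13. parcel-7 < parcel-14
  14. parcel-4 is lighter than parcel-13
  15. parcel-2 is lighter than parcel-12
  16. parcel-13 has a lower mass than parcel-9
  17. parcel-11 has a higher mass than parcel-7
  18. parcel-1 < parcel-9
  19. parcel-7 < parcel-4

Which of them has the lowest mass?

parcel-14 is not least since parcel-7 < parcel-14; parcel-4 is not least since parcel-7 < parcel-4; parcel-6 is not least since parcel-7 < parcel-6; parcel-1 is not least since parcel-4 < parcel-1; parcel-2 is not least since parcel-1 < parcel-2; parcel-13 is not least since parcel-1 < parcel-13; parcel-12 is not least since parcel-2 < parcel-12; parcel-9 is not least since parcel-4 < parcel-9; parcel-11 is not least since parcel-9 < parcel-11.
Only parcel-7 has nothing below it, so parcel-7 is the lowest mass.

parcel-7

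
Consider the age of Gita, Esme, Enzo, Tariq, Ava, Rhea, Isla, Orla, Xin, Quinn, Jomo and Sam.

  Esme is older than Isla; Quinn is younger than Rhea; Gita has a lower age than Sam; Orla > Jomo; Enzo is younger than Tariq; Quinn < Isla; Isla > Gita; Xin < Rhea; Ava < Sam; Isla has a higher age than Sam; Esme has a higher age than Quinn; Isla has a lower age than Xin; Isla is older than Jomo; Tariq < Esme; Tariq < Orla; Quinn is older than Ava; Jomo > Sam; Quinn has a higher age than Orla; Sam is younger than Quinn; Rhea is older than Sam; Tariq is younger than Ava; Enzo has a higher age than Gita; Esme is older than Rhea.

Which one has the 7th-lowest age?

Orla

The consecutive relations fix a unique order: Gita < Enzo < Tariq < Ava < Sam < Jomo < Orla < Quinn < Isla < Xin < Rhea < Esme.
The 7th smallest is Orla.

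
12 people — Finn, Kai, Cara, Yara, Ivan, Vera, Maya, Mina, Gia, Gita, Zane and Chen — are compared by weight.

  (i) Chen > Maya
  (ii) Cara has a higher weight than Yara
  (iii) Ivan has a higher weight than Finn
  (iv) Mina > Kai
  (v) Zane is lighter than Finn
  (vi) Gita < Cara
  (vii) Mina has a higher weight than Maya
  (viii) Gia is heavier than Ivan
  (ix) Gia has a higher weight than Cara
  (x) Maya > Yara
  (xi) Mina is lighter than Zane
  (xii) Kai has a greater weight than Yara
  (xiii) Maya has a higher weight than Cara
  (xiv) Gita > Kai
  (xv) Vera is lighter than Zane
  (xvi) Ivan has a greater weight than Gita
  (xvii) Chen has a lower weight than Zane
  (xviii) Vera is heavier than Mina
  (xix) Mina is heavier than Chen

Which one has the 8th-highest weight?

Maya

The consecutive relations fix a unique order: Yara < Kai < Gita < Cara < Maya < Chen < Mina < Vera < Zane < Finn < Ivan < Gia.
Counting 8 from the largest end gives Maya.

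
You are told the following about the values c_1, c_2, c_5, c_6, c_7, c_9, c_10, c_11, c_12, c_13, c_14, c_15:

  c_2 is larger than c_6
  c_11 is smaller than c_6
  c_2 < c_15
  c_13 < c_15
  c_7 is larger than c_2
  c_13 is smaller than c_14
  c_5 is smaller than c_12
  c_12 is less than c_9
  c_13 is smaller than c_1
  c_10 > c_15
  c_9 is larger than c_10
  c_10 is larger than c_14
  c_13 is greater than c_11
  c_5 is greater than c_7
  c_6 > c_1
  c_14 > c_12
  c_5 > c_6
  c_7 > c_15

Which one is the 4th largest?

c_12

Chaining the given pairs: c_11 < c_13 < c_1 < c_6 < c_2 < c_15 < c_7 < c_5 < c_12 < c_14 < c_10 < c_9.
The 4th largest is c_12.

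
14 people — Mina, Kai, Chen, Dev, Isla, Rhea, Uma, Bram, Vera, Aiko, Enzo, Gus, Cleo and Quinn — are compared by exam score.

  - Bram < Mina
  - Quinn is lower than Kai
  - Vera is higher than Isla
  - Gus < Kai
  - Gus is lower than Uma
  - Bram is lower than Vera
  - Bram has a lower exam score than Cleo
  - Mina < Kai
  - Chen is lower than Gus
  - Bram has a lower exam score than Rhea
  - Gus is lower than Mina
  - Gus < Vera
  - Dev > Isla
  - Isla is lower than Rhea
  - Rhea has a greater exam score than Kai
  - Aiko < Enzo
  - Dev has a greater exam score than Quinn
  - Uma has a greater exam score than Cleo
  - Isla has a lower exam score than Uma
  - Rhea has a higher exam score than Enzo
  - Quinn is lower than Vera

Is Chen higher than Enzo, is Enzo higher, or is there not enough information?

undetermined

Following every chain through Chen: above Chen we get Gus, Mina, Kai, Vera, Uma, Rhea.
Enzo is not reached, and no chain runs the other way from Enzo to Chen.
So the given relations leave the order of Chen and Enzo undetermined.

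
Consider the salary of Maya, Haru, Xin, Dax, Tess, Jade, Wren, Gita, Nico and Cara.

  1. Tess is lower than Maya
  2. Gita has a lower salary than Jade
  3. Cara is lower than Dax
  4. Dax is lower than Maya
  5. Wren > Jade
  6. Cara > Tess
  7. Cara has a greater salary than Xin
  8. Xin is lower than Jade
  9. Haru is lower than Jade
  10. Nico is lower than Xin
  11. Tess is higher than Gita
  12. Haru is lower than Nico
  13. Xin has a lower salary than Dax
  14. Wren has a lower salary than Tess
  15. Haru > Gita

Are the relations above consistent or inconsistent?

The single ordering Gita < Haru < Nico < Xin < Jade < Wren < Tess < Cara < Dax < Maya satisfies every listed relation, so no contradiction arises.

consistent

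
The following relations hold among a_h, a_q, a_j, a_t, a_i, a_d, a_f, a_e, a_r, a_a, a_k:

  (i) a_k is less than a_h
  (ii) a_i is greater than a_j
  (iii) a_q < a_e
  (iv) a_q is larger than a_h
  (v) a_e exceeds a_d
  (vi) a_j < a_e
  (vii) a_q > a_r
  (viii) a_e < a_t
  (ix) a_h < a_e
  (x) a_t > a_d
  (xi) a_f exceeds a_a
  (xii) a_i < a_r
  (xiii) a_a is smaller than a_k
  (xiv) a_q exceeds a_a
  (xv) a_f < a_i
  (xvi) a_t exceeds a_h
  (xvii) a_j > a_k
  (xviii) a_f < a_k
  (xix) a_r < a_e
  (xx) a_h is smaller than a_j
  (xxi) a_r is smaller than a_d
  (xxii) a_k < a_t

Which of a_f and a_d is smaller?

a_f

a_f < a_k and a_k < a_h give a_f < a_h.
Then a_h < a_j extends the chain to a_j.
With a_j < a_i: a_f < a_k < a_h < a_j < a_i.
Then a_i < a_r extends the chain to a_r.
With a_r < a_d: a_f < a_k < a_h < a_j < a_i < a_r < a_d.
So a_f < a_d; a_f is the smaller of the two.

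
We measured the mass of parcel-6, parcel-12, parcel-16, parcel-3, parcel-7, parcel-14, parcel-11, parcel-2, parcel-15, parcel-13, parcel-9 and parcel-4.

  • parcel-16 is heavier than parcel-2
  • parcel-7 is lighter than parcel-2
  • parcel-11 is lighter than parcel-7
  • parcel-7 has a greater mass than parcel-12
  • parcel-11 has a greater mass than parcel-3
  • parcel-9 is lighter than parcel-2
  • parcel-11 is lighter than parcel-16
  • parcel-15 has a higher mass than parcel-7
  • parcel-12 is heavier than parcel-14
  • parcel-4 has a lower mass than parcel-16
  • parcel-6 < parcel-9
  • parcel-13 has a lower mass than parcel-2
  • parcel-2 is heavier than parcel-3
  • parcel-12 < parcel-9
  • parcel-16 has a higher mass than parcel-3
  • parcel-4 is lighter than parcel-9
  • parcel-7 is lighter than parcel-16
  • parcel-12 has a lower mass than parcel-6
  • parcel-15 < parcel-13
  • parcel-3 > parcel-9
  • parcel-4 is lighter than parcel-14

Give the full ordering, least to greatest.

Each adjacent pair is fixed by a given relation: parcel-4 < parcel-14; parcel-14 < parcel-12; parcel-12 < parcel-6; parcel-6 < parcel-9; parcel-9 < parcel-3; parcel-3 < parcel-11; parcel-11 < parcel-7; parcel-7 < parcel-15; parcel-15 < parcel-13; parcel-13 < parcel-2; parcel-2 < parcel-16. Chaining them end to end gives the full order.

parcel-4 < parcel-14 < parcel-12 < parcel-6 < parcel-9 < parcel-3 < parcel-11 < parcel-7 < parcel-15 < parcel-13 < parcel-2 < parcel-16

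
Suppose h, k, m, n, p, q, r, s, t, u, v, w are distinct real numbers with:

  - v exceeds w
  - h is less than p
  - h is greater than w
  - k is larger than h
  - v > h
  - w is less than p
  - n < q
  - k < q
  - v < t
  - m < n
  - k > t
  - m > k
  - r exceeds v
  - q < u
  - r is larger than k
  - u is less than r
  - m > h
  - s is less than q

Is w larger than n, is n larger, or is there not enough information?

n

w < h and h < v give w < v.
With v < t: w < h < v < t.
With t < k: w < h < v < t < k.
With k < m: w < h < v < t < k < m.
With m < n: w < h < v < t < k < m < n.
So n is larger.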